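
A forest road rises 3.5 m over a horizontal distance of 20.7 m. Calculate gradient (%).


Formula: Gradient = rise / run * 100
Gradient = 3.5 / 20.7 * 100 = 16.9%

16.9


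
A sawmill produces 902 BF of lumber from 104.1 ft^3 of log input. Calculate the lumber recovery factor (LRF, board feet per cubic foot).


Formula: LRF = Lumber Output (BF) / Log Input (ft^3)
LRF = 902 BF / 104.1 ft^3
LRF = 8.66 BF/ft^3

8.66


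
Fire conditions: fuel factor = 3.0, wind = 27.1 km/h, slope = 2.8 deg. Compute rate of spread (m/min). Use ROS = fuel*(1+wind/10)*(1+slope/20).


Formula: ROS = fuel * (1 + wind/10) * (1 + slope/20)
Wind factor = 1 + 27.1/10 = 3.71
Slope factor = 1 + 2.8/20 = 1.14
ROS = 3.0 * 3.71 * 1.14 = 12.69 m/min

12.69


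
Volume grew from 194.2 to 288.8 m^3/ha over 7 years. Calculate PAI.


Formula: PAI = (V_T2 - V_T1) / (T2 - T1)
Volume increment = 288.8 - 194.2 = 94.6 m^3/ha
PAI = 94.6 / 7 = 13.51 m^3/ha/year

13.51


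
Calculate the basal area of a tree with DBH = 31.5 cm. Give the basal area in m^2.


Formula: BA = pi * (DBH/2)^2 / 10000  (cm^2 to m^2)
Radius = DBH/2 = 31.5/2 = 15.75 cm
BA = pi * 15.75^2 / 10000
   = 779.3113 cm^2 / 10000
   = 0.0779 m^2

0.0779


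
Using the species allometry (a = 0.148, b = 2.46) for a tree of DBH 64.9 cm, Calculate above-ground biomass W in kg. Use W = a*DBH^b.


Formula: W = a * DBH^b  (allometric power law)
DBH^b = 64.9^2.46 = 28715.8684
W = 0.148 * 28715.8684 = 4249.9 kg

4249.9


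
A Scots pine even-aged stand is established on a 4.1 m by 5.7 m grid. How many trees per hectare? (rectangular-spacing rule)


Formula: TPH = 10000 m^2/ha / (spacing_x * spacing_y)
Area per tree = 4.1 m * 5.7 m = 23.37 m^2
TPH = 10000 / 23.37 = 428 trees/ha

428


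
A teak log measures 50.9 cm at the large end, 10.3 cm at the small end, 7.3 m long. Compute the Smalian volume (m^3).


Smalian: V = (A1 + A2)/2 * L,  A = pi*(D/200)^2
A1 = pi*(50.9/200)^2 = 0.203482 m^2
A2 = pi*(10.3/200)^2 = 0.008332 m^2
V = (0.203482+0.008332)/2*7.3 = 0.7731 m^3

0.7731


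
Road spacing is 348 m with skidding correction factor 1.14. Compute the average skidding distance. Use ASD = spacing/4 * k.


Formula: ASD = (spacing / 4) * correction
Uncorrected distance = spacing / 4 = 348 / 4 = 87 m
ASD = 87 * 1.14 = 99 m

99


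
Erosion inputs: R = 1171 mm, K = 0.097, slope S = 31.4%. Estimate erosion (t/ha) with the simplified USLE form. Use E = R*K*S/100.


Formula: E = R * K * S / 100  (simplified USLE)
R * K = 1171 * 0.097 = 113.587
E = 113.587 * 31.4 / 100 = 35.67 t/ha

35.67


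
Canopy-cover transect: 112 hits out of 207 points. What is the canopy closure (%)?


Formula: Canopy closure = covered points / total points * 100
Closure = 112 / 207 * 100
Closure = 0.5411 * 100 = 54.1%

54.1


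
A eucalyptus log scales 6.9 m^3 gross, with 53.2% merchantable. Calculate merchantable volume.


Formula: MV = V_total * (merchantable_pct / 100)
Merchantable fraction = 53.2% / 100 = 0.532
MV = 6.9 m^3 * 0.532 = 3.671 m^3

3.671


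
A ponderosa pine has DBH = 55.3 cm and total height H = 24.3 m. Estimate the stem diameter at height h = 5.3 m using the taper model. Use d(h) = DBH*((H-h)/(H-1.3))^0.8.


Taper: d(h) = DBH * ((H - h) / (H - 1.3))^0.8
Numerator = H - h = 24.3 - 5.3 = 19.0 m
Denominator = H - 1.3 = 24.3 - 1.3 = 23.0 m
Ratio = 19.0 / 23.0 = 0.82609
d = 55.3 * 0.82609^0.8 = 47.5 cm

47.5


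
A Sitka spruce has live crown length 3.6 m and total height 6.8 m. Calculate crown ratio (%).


Formula: Crown Ratio = (Crown Length / Total Height) * 100
CR = (3.6 m / 6.8 m) * 100
CR = 0.5294 * 100 = 52.9%

52.9


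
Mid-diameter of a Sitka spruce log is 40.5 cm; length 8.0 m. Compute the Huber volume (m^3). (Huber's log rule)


Huber: V = Am * L,  Am = pi*(Dm/200)^2
Am = pi*(40.5/200)^2 = 0.128825 m^2
V = 0.128825*8.0 = 1.0306 m^3

1.0306


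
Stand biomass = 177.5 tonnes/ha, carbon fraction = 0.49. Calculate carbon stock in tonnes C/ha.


Formula: Carbon Stock = Biomass * Carbon Fraction
C = 177.5 t/ha * 0.49
C = 87.0 t C/ha

87.0


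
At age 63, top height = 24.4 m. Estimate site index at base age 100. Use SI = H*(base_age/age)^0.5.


Formula: SI = H_dom * (base_age / age)^0.5
Age ratio = 100 / 63 = 1.5873
sqrt(age_ratio) = 1.25988
SI = 24.4 * 1.25988 = 30.7 m

30.7


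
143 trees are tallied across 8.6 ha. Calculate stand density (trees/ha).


Formula: Stand Density = N_trees / Area_ha
Density = 143 trees / 8.6 ha
Density = 17 trees/ha

17


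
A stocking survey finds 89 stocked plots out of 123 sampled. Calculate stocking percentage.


Formula: Stocking % = stocked plots / total plots * 100
Stocking = 89 / 123 * 100
Stocking = 0.7236 * 100 = 72.4%

72.4


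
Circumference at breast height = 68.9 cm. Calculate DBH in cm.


Formula: DBH = C / pi
DBH = 68.9 / pi
pi = 3.14159...
DBH = 21.9 cm

21.9


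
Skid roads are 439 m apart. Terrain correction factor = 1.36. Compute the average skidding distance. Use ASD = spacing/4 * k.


Formula: ASD = (spacing / 4) * correction
Uncorrected distance = spacing / 4 = 439 / 4 = 109.75 m
ASD = 109.75 * 1.36 = 149 m

149


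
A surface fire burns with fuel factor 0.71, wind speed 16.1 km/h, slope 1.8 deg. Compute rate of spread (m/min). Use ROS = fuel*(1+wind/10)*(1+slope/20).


Formula: ROS = fuel * (1 + wind/10) * (1 + slope/20)
Wind factor = 1 + 16.1/10 = 2.61
Slope factor = 1 + 1.8/20 = 1.09
ROS = 0.71 * 2.61 * 1.09 = 2.02 m/min

2.02


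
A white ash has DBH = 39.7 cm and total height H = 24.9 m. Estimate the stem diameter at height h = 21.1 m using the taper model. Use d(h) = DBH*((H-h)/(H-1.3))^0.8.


Taper: d(h) = DBH * ((H - h) / (H - 1.3))^0.8
Numerator = H - h = 24.9 - 21.1 = 3.8 m
Denominator = H - 1.3 = 24.9 - 1.3 = 23.6 m
Ratio = 3.8 / 23.6 = 0.16102
d = 39.7 * 0.16102^0.8 = 9.2 cm

9.2


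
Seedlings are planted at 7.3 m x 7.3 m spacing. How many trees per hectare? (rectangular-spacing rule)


Formula: TPH = 10000 m^2/ha / (spacing_x * spacing_y)
Area per tree = 7.3 m * 7.3 m = 53.29 m^2
TPH = 10000 / 53.29 = 188 trees/ha

188


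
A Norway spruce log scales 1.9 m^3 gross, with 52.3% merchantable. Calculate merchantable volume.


Formula: MV = V_total * (merchantable_pct / 100)
Merchantable fraction = 52.3% / 100 = 0.523
MV = 1.9 m^3 * 0.523 = 0.994 m^3

0.994


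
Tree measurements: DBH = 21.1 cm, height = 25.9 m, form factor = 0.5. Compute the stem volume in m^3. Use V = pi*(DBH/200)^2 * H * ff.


Formula: V = pi * (DBH/200)^2 * H * ff
Radius = DBH/200 = 21.1/200 = 0.1055 m
Radius^2 = 0.1055^2 = 0.01113025 m^2
V = pi * 0.01113025 * 25.9 * 0.5
V = 0.453 m^3

0.453


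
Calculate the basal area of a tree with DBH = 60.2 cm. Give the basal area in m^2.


Formula: BA = pi * (DBH/2)^2 / 10000  (cm^2 to m^2)
Radius = DBH/2 = 60.2/2 = 30.1 cm
BA = pi * 30.1^2 / 10000
   = 2846.3144 cm^2 / 10000
   = 0.2846 m^2

0.2846


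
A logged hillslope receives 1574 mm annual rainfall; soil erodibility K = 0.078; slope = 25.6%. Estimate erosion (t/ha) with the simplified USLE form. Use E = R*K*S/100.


Formula: E = R * K * S / 100  (simplified USLE)
R * K = 1574 * 0.078 = 122.772
E = 122.772 * 25.6 / 100 = 31.43 t/ha

31.43


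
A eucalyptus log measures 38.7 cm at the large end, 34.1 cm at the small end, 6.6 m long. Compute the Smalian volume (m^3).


Smalian: V = (A1 + A2)/2 * L,  A = pi*(D/200)^2
A1 = pi*(38.7/200)^2 = 0.117628 m^2
A2 = pi*(34.1/200)^2 = 0.091327 m^2
V = (0.117628+0.091327)/2*6.6 = 0.6896 m^3

0.6896


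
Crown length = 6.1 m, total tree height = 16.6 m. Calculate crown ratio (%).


Formula: Crown Ratio = (Crown Length / Total Height) * 100
CR = (6.1 m / 16.6 m) * 100
CR = 0.3675 * 100 = 36.7%

36.7


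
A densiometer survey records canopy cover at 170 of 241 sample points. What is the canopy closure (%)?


Formula: Canopy closure = covered points / total points * 100
Closure = 170 / 241 * 100
Closure = 0.7054 * 100 = 70.5%

70.5


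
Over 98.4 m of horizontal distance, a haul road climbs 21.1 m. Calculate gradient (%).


Formula: Gradient = rise / run * 100
Gradient = 21.1 / 98.4 * 100 = 21.4%

21.4


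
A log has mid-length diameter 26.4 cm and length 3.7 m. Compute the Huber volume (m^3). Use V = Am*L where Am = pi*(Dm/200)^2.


Huber: V = Am * L,  Am = pi*(Dm/200)^2
Am = pi*(26.4/200)^2 = 0.054739 m^2
V = 0.054739*3.7 = 0.2025 m^3

0.2025


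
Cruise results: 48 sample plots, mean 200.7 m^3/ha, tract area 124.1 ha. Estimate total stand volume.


Formula: Total Volume = Mean Volume per ha * Total Area
Total Volume = 200.7 m^3/ha * 124.1 ha
Total Volume = 24907 m^3

24907


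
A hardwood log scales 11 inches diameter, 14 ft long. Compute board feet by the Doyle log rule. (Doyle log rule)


Doyle: BF = (D - 4)^2 * L / 16
Adjusted diameter = 11 - 4 = 7 in
(D-4)^2 = 7^2 = 49
BF = 49 * 14 / 16 = 43 BF

43


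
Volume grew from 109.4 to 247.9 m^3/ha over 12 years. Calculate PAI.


Formula: PAI = (V_T2 - V_T1) / (T2 - T1)
Volume increment = 247.9 - 109.4 = 138.5 m^3/ha
PAI = 138.5 / 12 = 11.54 m^3/ha/year

11.54


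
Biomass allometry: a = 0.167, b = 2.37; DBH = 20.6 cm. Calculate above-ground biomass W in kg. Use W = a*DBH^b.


Formula: W = a * DBH^b  (allometric power law)
DBH^b = 20.6^2.37 = 1299.7664
W = 0.167 * 1299.7664 = 217.1 kg

217.1


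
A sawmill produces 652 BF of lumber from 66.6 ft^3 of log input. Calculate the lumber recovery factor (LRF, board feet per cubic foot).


Formula: LRF = Lumber Output (BF) / Log Input (ft^3)
LRF = 652 BF / 66.6 ft^3
LRF = 9.79 BF/ft^3

9.79


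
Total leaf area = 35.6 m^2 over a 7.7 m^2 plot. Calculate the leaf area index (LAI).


Formula: LAI = total leaf area / ground area  (dimensionless)
LAI = 35.6 m^2 / 7.7 m^2
LAI = 4.62

4.62


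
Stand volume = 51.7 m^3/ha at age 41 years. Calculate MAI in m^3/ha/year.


Formula: MAI = Total Volume / Stand Age
MAI = 51.7 m^3/ha / 41 years
MAI = 1.26 m^3/ha/year

1.26


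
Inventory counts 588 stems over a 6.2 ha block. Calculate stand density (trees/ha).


Formula: Stand Density = N_trees / Area_ha
Density = 588 trees / 6.2 ha
Density = 95 trees/ha

95


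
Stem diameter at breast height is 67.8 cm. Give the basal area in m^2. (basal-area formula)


Formula: BA = pi * (DBH/2)^2 / 10000  (cm^2 to m^2)
Radius = DBH/2 = 67.8/2 = 33.9 cm
BA = pi * 33.9^2 / 10000
   = 3610.3497 cm^2 / 10000
   = 0.361 m^2

0.361


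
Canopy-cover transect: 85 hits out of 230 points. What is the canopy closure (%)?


Formula: Canopy closure = covered points / total points * 100
Closure = 85 / 230 * 100
Closure = 0.3696 * 100 = 37.0%

37.0


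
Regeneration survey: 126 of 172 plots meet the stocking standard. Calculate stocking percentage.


Formula: Stocking % = stocked plots / total plots * 100
Stocking = 126 / 172 * 100
Stocking = 0.7326 * 100 = 73.3%

73.3


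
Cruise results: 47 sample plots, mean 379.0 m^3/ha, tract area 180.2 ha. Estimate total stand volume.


Formula: Total Volume = Mean Volume per ha * Total Area
Total Volume = 379.0 m^3/ha * 180.2 ha
Total Volume = 68296 m^3

68296


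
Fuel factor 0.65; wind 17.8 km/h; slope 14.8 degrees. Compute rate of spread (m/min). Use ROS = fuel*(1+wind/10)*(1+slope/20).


Formula: ROS = fuel * (1 + wind/10) * (1 + slope/20)
Wind factor = 1 + 17.8/10 = 2.78
Slope factor = 1 + 14.8/20 = 1.74
ROS = 0.65 * 2.78 * 1.74 = 3.14 m/min

3.14


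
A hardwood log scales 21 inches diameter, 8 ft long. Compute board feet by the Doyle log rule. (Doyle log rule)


Doyle: BF = (D - 4)^2 * L / 16
Adjusted diameter = 21 - 4 = 17 in
(D-4)^2 = 17^2 = 289
BF = 289 * 8 / 16 = 145 BF

145


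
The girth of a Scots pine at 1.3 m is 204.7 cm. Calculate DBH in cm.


Formula: DBH = C / pi
DBH = 204.7 / pi
pi = 3.14159...
DBH = 65.2 cm

65.2


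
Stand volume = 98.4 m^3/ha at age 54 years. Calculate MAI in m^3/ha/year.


Formula: MAI = Total Volume / Stand Age
MAI = 98.4 m^3/ha / 54 years
MAI = 1.82 m^3/ha/year

1.82


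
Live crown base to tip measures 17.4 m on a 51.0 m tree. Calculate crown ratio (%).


Formula: Crown Ratio = (Crown Length / Total Height) * 100
CR = (17.4 m / 51.0 m) * 100
CR = 0.3412 * 100 = 34.1%

34.1


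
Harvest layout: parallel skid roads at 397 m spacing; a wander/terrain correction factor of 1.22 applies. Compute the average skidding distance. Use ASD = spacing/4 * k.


Formula: ASD = (spacing / 4) * correction
Uncorrected distance = spacing / 4 = 397 / 4 = 99.25 m
ASD = 99.25 * 1.22 = 121 m

121


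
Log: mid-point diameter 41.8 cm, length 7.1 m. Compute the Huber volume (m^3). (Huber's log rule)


Huber: V = Am * L,  Am = pi*(Dm/200)^2
Am = pi*(41.8/200)^2 = 0.137228 m^2
V = 0.137228*7.1 = 0.9743 m^3

0.9743


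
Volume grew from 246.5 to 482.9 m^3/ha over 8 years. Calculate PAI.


Formula: PAI = (V_T2 - V_T1) / (T2 - T1)
Volume increment = 482.9 - 246.5 = 236.4 m^3/ha
PAI = 236.4 / 8 = 29.55 m^3/ha/year

29.55


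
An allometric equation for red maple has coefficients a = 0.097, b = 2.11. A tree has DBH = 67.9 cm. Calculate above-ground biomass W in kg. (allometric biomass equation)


Formula: W = a * DBH^b  (allometric power law)
DBH^b = 67.9^2.11 = 7332.3844
W = 0.097 * 7332.3844 = 711.2 kg

711.2


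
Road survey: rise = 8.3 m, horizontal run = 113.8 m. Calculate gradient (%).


Formula: Gradient = rise / run * 100
Gradient = 8.3 / 113.8 * 100 = 7.3%

7.3


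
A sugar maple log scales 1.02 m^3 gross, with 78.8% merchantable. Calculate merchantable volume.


Formula: MV = V_total * (merchantable_pct / 100)
Merchantable fraction = 78.8% / 100 = 0.788
MV = 1.02 m^3 * 0.788 = 0.804 m^3

0.804


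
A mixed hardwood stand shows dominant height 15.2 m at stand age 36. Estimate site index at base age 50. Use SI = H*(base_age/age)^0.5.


Formula: SI = H_dom * (base_age / age)^0.5
Age ratio = 50 / 36 = 1.38889
sqrt(age_ratio) = 1.17851
SI = 15.2 * 1.17851 = 17.9 m

17.9


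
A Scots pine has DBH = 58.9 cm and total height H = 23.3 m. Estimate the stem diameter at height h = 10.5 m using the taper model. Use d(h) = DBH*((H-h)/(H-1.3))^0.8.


Taper: d(h) = DBH * ((H - h) / (H - 1.3))^0.8
Numerator = H - h = 23.3 - 10.5 = 12.8 m
Denominator = H - 1.3 = 23.3 - 1.3 = 22.0 m
Ratio = 12.8 / 22.0 = 0.58182
d = 58.9 * 0.58182^0.8 = 38.2 cm

38.2


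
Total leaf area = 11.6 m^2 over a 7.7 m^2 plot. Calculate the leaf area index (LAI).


Formula: LAI = total leaf area / ground area  (dimensionless)
LAI = 11.6 m^2 / 7.7 m^2
LAI = 1.51

1.51


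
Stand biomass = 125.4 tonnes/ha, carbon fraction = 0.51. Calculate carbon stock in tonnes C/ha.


Formula: Carbon Stock = Biomass * Carbon Fraction
C = 125.4 t/ha * 0.51
C = 64.0 t C/ha

64.0


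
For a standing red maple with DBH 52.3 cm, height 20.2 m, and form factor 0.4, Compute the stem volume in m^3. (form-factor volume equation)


Formula: V = pi * (DBH/200)^2 * H * ff
Radius = DBH/200 = 52.3/200 = 0.2615 m
Radius^2 = 0.2615^2 = 0.06838225 m^2
V = pi * 0.06838225 * 20.2 * 0.4
V = 1.736 m^3

1.736


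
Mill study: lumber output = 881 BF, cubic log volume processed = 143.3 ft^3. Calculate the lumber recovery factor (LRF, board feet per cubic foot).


Formula: LRF = Lumber Output (BF) / Log Input (ft^3)
LRF = 881 BF / 143.3 ft^3
LRF = 6.15 BF/ft^3

6.15


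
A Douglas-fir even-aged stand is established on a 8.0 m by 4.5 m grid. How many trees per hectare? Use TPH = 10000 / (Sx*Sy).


Formula: TPH = 10000 m^2/ha / (spacing_x * spacing_y)
Area per tree = 8.0 m * 4.5 m = 36.0 m^2
TPH = 10000 / 36.0 = 278 trees/ha

278


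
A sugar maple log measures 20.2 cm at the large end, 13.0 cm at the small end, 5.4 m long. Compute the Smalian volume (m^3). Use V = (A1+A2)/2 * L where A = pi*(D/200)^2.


Smalian: V = (A1 + A2)/2 * L,  A = pi*(D/200)^2
A1 = pi*(20.2/200)^2 = 0.032047 m^2
A2 = pi*(13.0/200)^2 = 0.013273 m^2
V = (0.032047+0.013273)/2*5.4 = 0.1224 m^3

0.1224


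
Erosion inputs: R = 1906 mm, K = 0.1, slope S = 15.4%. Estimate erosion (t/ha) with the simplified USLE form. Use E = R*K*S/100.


Formula: E = R * K * S / 100  (simplified USLE)
R * K = 1906 * 0.1 = 190.6
E = 190.6 * 15.4 / 100 = 29.35 t/ha

29.35


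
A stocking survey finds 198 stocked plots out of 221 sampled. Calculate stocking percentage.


Formula: Stocking % = stocked plots / total plots * 100
Stocking = 198 / 221 * 100
Stocking = 0.8959 * 100 = 89.6%

89.6


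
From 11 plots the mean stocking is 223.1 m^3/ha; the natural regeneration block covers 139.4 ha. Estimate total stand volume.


Formula: Total Volume = Mean Volume per ha * Total Area
Total Volume = 223.1 m^3/ha * 139.4 ha
Total Volume = 31100 m^3

31100


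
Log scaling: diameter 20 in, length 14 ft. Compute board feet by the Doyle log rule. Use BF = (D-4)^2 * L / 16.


Doyle: BF = (D - 4)^2 * L / 16
Adjusted diameter = 20 - 4 = 16 in
(D-4)^2 = 16^2 = 256
BF = 256 * 14 / 16 = 224 BF

224


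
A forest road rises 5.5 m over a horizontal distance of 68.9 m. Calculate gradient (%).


Formula: Gradient = rise / run * 100
Gradient = 5.5 / 68.9 * 100 = 8.0%

8.0


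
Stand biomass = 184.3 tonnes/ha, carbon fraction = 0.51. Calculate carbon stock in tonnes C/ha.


Formula: Carbon Stock = Biomass * Carbon Fraction
C = 184.3 t/ha * 0.51
C = 94.0 t C/ha

94.0


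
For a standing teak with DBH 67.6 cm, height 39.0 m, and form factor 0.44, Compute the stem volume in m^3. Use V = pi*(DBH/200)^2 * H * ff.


Formula: V = pi * (DBH/200)^2 * H * ff
Radius = DBH/200 = 67.6/200 = 0.338 m
Radius^2 = 0.338^2 = 0.114244 m^2
V = pi * 0.114244 * 39.0 * 0.44
V = 6.159 m^3

6.159


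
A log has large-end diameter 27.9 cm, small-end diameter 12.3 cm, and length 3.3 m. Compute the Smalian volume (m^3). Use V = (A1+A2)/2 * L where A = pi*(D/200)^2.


Smalian: V = (A1 + A2)/2 * L,  A = pi*(D/200)^2
A1 = pi*(27.9/200)^2 = 0.061136 m^2
A2 = pi*(12.3/200)^2 = 0.011882 m^2
V = (0.061136+0.011882)/2*3.3 = 0.1205 m^3

0.1205


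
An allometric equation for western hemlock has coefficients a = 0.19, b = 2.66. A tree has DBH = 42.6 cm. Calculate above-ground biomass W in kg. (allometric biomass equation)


Formula: W = a * DBH^b  (allometric power law)
DBH^b = 42.6^2.66 = 21588.8512
W = 0.19 * 21588.8512 = 4101.9 kg

4101.9


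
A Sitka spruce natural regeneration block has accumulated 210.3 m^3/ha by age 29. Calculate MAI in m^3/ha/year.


Formula: MAI = Total Volume / Stand Age
MAI = 210.3 m^3/ha / 29 years
MAI = 7.25 m^3/ha/year

7.25


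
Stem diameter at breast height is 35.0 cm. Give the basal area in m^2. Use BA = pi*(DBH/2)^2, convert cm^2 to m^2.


Formula: BA = pi * (DBH/2)^2 / 10000  (cm^2 to m^2)
Radius = DBH/2 = 35.0/2 = 17.5 cm
BA = pi * 17.5^2 / 10000
   = 962.1128 cm^2 / 10000
   = 0.0962 m^2

0.0962


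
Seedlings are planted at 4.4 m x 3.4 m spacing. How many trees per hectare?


Formula: TPH = 10000 m^2/ha / (spacing_x * spacing_y)
Area per tree = 4.4 m * 3.4 m = 14.96 m^2
TPH = 10000 / 14.96 = 668 trees/ha

668


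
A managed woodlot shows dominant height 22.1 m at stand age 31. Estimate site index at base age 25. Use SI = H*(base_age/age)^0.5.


Formula: SI = H_dom * (base_age / age)^0.5
Age ratio = 25 / 31 = 0.80645
sqrt(age_ratio) = 0.89803
SI = 22.1 * 0.89803 = 19.8 m

19.8


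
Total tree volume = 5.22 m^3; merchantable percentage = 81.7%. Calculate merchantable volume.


Formula: MV = V_total * (merchantable_pct / 100)
Merchantable fraction = 81.7% / 100 = 0.817
MV = 5.22 m^3 * 0.817 = 4.265 m^3

4.265


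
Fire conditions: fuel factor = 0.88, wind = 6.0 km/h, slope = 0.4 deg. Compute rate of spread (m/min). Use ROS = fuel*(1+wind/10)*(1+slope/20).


Formula: ROS = fuel * (1 + wind/10) * (1 + slope/20)
Wind factor = 1 + 6.0/10 = 1.6
Slope factor = 1 + 0.4/20 = 1.02
ROS = 0.88 * 1.6 * 1.02 = 1.44 m/min

1.44


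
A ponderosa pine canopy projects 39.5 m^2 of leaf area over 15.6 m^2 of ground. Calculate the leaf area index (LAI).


Formula: LAI = total leaf area / ground area  (dimensionless)
LAI = 39.5 m^2 / 15.6 m^2
LAI = 2.53

2.53


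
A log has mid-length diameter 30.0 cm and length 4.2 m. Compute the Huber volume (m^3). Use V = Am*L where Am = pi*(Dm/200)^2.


Huber: V = Am * L,  Am = pi*(Dm/200)^2
Am = pi*(30.0/200)^2 = 0.070686 m^2
V = 0.070686*4.2 = 0.2969 m^3

0.2969


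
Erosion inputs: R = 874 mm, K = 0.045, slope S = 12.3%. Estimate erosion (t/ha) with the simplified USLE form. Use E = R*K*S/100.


Formula: E = R * K * S / 100  (simplified USLE)
R * K = 874 * 0.045 = 39.33
E = 39.33 * 12.3 / 100 = 4.84 t/ha

4.84


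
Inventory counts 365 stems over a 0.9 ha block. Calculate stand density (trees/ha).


Formula: Stand Density = N_trees / Area_ha
Density = 365 trees / 0.9 ha
Density = 406 trees/ha

406


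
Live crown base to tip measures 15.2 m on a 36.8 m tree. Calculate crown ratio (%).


Formula: Crown Ratio = (Crown Length / Total Height) * 100
CR = (15.2 m / 36.8 m) * 100
CR = 0.413 * 100 = 41.3%

41.3


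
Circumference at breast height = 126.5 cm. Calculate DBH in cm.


Formula: DBH = C / pi
DBH = 126.5 / pi
pi = 3.14159...
DBH = 40.3 cm

40.3


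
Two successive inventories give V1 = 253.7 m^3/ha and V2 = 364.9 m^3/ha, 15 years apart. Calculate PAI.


Formula: PAI = (V_T2 - V_T1) / (T2 - T1)
Volume increment = 364.9 - 253.7 = 111.2 m^3/ha
PAI = 111.2 / 15 = 7.41 m^3/ha/year

7.41


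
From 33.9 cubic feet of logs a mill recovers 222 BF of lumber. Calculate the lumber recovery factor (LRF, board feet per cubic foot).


Formula: LRF = Lumber Output (BF) / Log Input (ft^3)
LRF = 222 BF / 33.9 ft^3
LRF = 6.55 BF/ft^3

6.55


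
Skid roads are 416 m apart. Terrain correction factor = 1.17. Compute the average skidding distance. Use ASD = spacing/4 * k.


Formula: ASD = (spacing / 4) * correction
Uncorrected distance = spacing / 4 = 416 / 4 = 104 m
ASD = 104 * 1.17 = 122 m

122


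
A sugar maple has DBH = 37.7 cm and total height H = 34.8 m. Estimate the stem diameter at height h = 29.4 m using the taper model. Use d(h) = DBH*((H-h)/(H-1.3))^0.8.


Taper: d(h) = DBH * ((H - h) / (H - 1.3))^0.8
Numerator = H - h = 34.8 - 29.4 = 5.4 m
Denominator = H - 1.3 = 34.8 - 1.3 = 33.5 m
Ratio = 5.4 / 33.5 = 0.16119
d = 37.7 * 0.16119^0.8 = 8.8 cm

8.8


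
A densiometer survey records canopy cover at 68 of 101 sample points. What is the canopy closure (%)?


Formula: Canopy closure = covered points / total points * 100
Closure = 68 / 101 * 100
Closure = 0.6733 * 100 = 67.3%

67.3


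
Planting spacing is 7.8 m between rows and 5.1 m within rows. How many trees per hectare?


Formula: TPH = 10000 m^2/ha / (spacing_x * spacing_y)
Area per tree = 7.8 m * 5.1 m = 39.78 m^2
TPH = 10000 / 39.78 = 251 trees/ha

251


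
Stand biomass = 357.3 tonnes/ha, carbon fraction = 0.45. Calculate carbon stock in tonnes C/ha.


Formula: Carbon Stock = Biomass * Carbon Fraction
C = 357.3 t/ha * 0.45
C = 160.8 t C/ha

160.8


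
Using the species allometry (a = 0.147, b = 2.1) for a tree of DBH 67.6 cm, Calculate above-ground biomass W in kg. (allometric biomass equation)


Formula: W = a * DBH^b  (allometric power law)
DBH^b = 67.6^2.1 = 6964.4698
W = 0.147 * 6964.4698 = 1023.8 kg

1023.8


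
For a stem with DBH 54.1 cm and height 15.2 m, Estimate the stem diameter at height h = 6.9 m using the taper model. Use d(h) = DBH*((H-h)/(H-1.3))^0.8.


Taper: d(h) = DBH * ((H - h) / (H - 1.3))^0.8
Numerator = H - h = 15.2 - 6.9 = 8.3 m
Denominator = H - 1.3 = 15.2 - 1.3 = 13.9 m
Ratio = 8.3 / 13.9 = 0.59712
d = 54.1 * 0.59712^0.8 = 35.8 cm

35.8


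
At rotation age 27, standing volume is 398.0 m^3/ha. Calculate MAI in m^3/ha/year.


Formula: MAI = Total Volume / Stand Age
MAI = 398.0 m^3/ha / 27 years
MAI = 14.74 m^3/ha/year

14.74


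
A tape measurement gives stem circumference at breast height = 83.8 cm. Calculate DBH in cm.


Formula: DBH = C / pi
DBH = 83.8 / pi
pi = 3.14159...
DBH = 26.7 cm

26.7


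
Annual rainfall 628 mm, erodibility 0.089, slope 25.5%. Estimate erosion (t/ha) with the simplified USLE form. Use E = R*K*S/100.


Formula: E = R * K * S / 100  (simplified USLE)
R * K = 628 * 0.089 = 55.892
E = 55.892 * 25.5 / 100 = 14.25 t/ha

14.25


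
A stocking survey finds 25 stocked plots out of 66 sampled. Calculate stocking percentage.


Formula: Stocking % = stocked plots / total plots * 100
Stocking = 25 / 66 * 100
Stocking = 0.3788 * 100 = 37.9%

37.9


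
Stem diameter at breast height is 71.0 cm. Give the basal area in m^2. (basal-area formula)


Formula: BA = pi * (DBH/2)^2 / 10000  (cm^2 to m^2)
Radius = DBH/2 = 71.0/2 = 35.5 cm
BA = pi * 35.5^2 / 10000
   = 3959.1921 cm^2 / 10000
   = 0.3959 m^2

0.3959


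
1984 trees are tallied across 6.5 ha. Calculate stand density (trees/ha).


Formula: Stand Density = N_trees / Area_ha
Density = 1984 trees / 6.5 ha
Density = 305 trees/ha

305


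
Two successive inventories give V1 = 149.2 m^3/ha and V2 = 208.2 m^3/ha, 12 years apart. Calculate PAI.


Formula: PAI = (V_T2 - V_T1) / (T2 - T1)
Volume increment = 208.2 - 149.2 = 59.0 m^3/ha
PAI = 59.0 / 12 = 4.92 m^3/ha/year

4.92


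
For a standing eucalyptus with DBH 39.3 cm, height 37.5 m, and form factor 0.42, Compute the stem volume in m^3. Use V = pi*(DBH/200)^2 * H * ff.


Formula: V = pi * (DBH/200)^2 * H * ff
Radius = DBH/200 = 39.3/200 = 0.1965 m
Radius^2 = 0.1965^2 = 0.03861225 m^2
V = pi * 0.03861225 * 37.5 * 0.42
V = 1.911 m^3

1.911


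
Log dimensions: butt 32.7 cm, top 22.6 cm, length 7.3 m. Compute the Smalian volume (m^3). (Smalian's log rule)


Smalian: V = (A1 + A2)/2 * L,  A = pi*(D/200)^2
A1 = pi*(32.7/200)^2 = 0.083982 m^2
A2 = pi*(22.6/200)^2 = 0.040115 m^2
V = (0.083982+0.040115)/2*7.3 = 0.453 m^3

0.453


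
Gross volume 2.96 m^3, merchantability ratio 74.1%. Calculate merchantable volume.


Formula: MV = V_total * (merchantable_pct / 100)
Merchantable fraction = 74.1% / 100 = 0.741
MV = 2.96 m^3 * 0.741 = 2.193 m^3

2.193


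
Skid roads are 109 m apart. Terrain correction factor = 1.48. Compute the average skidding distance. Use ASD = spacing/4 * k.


Formula: ASD = (spacing / 4) * correction
Uncorrected distance = spacing / 4 = 109 / 4 = 27.25 m
ASD = 27.25 * 1.48 = 40 m

40


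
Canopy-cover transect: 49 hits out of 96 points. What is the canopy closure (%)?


Formula: Canopy closure = covered points / total points * 100
Closure = 49 / 96 * 100
Closure = 0.5104 * 100 = 51.0%

51.0


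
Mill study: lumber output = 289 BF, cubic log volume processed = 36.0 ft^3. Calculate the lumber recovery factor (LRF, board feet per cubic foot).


Formula: LRF = Lumber Output (BF) / Log Input (ft^3)
LRF = 289 BF / 36.0 ft^3
LRF = 8.03 BF/ft^3

8.03


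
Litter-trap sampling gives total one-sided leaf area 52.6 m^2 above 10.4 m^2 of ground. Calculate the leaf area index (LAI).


Formula: LAI = total leaf area / ground area  (dimensionless)
LAI = 52.6 m^2 / 10.4 m^2
LAI = 5.06

5.06


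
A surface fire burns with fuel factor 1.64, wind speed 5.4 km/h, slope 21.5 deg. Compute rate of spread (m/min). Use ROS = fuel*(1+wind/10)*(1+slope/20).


Formula: ROS = fuel * (1 + wind/10) * (1 + slope/20)
Wind factor = 1 + 5.4/10 = 1.54
Slope factor = 1 + 21.5/20 = 2.075
ROS = 1.64 * 1.54 * 2.075 = 5.24 m/min

5.24


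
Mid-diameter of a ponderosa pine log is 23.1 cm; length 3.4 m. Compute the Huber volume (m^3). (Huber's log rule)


Huber: V = Am * L,  Am = pi*(Dm/200)^2
Am = pi*(23.1/200)^2 = 0.04191 m^2
V = 0.04191*3.4 = 0.1425 m^3

0.1425


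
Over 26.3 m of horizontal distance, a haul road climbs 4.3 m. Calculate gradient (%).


Formula: Gradient = rise / run * 100
Gradient = 4.3 / 26.3 * 100 = 16.3%

16.3


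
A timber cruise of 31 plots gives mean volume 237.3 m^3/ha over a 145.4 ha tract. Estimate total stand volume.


Formula: Total Volume = Mean Volume per ha * Total Area
Total Volume = 237.3 m^3/ha * 145.4 ha
Total Volume = 34503 m^3

34503


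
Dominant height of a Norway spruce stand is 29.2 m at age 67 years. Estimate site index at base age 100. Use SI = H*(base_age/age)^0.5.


Formula: SI = H_dom * (base_age / age)^0.5
Age ratio = 100 / 67 = 1.49254
sqrt(age_ratio) = 1.22169
SI = 29.2 * 1.22169 = 35.7 m

35.7


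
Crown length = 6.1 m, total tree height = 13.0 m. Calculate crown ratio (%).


Formula: Crown Ratio = (Crown Length / Total Height) * 100
CR = (6.1 m / 13.0 m) * 100
CR = 0.4692 * 100 = 46.9%

46.9


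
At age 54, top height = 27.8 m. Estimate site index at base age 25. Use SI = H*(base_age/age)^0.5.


Formula: SI = H_dom * (base_age / age)^0.5
Age ratio = 25 / 54 = 0.46296
sqrt(age_ratio) = 0.68041
SI = 27.8 * 0.68041 = 18.9 m

18.9


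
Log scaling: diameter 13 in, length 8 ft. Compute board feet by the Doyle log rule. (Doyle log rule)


Doyle: BF = (D - 4)^2 * L / 16
Adjusted diameter = 13 - 4 = 9 in
(D-4)^2 = 9^2 = 81
BF = 81 * 8 / 16 = 41 BF

41


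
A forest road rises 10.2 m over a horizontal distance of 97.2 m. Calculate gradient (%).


Formula: Gradient = rise / run * 100
Gradient = 10.2 / 97.2 * 100 = 10.5%

10.5


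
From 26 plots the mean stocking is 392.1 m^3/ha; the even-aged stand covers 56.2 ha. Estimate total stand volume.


Formula: Total Volume = Mean Volume per ha * Total Area
Total Volume = 392.1 m^3/ha * 56.2 ha
Total Volume = 22036 m^3

22036


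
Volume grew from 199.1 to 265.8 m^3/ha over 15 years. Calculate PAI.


Formula: PAI = (V_T2 - V_T1) / (T2 - T1)
Volume increment = 265.8 - 199.1 = 66.7 m^3/ha
PAI = 66.7 / 15 = 4.45 m^3/ha/year

4.45


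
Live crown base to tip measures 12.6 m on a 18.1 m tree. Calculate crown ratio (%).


Formula: Crown Ratio = (Crown Length / Total Height) * 100
CR = (12.6 m / 18.1 m) * 100
CR = 0.6961 * 100 = 69.6%

69.6


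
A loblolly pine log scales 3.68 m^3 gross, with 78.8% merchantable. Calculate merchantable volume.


Formula: MV = V_total * (merchantable_pct / 100)
Merchantable fraction = 78.8% / 100 = 0.788
MV = 3.68 m^3 * 0.788 = 2.9 m^3

2.9


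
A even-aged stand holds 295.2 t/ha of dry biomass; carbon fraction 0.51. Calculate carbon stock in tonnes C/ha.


Formula: Carbon Stock = Biomass * Carbon Fraction
C = 295.2 t/ha * 0.51
C = 150.6 t C/ha

150.6


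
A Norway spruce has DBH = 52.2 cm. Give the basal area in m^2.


Formula: BA = pi * (DBH/2)^2 / 10000  (cm^2 to m^2)
Radius = DBH/2 = 52.2/2 = 26.1 cm
BA = pi * 26.1^2 / 10000
   = 2140.0843 cm^2 / 10000
   = 0.214 m^2

0.214


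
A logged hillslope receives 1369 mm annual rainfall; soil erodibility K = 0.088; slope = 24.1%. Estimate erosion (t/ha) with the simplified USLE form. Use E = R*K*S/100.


Formula: E = R * K * S / 100  (simplified USLE)
R * K = 1369 * 0.088 = 120.472
E = 120.472 * 24.1 / 100 = 29.03 t/ha

29.03


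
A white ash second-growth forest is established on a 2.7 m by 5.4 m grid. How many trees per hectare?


Formula: TPH = 10000 m^2/ha / (spacing_x * spacing_y)
Area per tree = 2.7 m * 5.4 m = 14.58 m^2
TPH = 10000 / 14.58 = 686 trees/ha

686


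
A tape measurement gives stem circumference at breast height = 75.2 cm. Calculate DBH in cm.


Formula: DBH = C / pi
DBH = 75.2 / pi
pi = 3.14159...
DBH = 23.9 cm

23.9


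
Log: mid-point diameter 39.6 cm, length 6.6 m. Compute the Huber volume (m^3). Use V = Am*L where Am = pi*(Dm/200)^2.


Huber: V = Am * L,  Am = pi*(Dm/200)^2
Am = pi*(39.6/200)^2 = 0.123163 m^2
V = 0.123163*6.6 = 0.8129 m^3

0.8129


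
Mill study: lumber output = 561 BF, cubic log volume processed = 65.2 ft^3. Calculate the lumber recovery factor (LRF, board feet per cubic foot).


Formula: LRF = Lumber Output (BF) / Log Input (ft^3)
LRF = 561 BF / 65.2 ft^3
LRF = 8.6 BF/ft^3

8.6


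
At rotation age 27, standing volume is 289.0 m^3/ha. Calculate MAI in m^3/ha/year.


Formula: MAI = Total Volume / Stand Age
MAI = 289.0 m^3/ha / 27 years
MAI = 10.7 m^3/ha/year

10.7


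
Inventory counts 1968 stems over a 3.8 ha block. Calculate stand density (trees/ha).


Formula: Stand Density = N_trees / Area_ha
Density = 1968 trees / 3.8 ha
Density = 518 trees/ha

518


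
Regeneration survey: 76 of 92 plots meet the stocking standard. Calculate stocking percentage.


Formula: Stocking % = stocked plots / total plots * 100
Stocking = 76 / 92 * 100
Stocking = 0.8261 * 100 = 82.6%

82.6


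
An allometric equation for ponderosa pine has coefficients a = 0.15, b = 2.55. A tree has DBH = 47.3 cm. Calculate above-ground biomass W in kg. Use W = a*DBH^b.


Formula: W = a * DBH^b  (allometric power law)
DBH^b = 47.3^2.55 = 18659.3241
W = 0.15 * 18659.3241 = 2798.9 kg

2798.9


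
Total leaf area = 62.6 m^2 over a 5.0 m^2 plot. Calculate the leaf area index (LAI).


Formula: LAI = total leaf area / ground area  (dimensionless)
LAI = 62.6 m^2 / 5.0 m^2
LAI = 12.52

12.52


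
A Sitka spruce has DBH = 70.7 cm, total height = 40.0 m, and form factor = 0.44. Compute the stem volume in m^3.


Formula: V = pi * (DBH/200)^2 * H * ff
Radius = DBH/200 = 70.7/200 = 0.3535 m
Radius^2 = 0.3535^2 = 0.12496225 m^2
V = pi * 0.12496225 * 40.0 * 0.44
V = 6.909 m^3

6.909


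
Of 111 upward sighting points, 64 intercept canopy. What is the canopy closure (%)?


Formula: Canopy closure = covered points / total points * 100
Closure = 64 / 111 * 100
Closure = 0.5766 * 100 = 57.7%

57.7


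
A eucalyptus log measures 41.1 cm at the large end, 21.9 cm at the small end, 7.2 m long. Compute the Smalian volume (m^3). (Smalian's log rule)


Smalian: V = (A1 + A2)/2 * L,  A = pi*(D/200)^2
A1 = pi*(41.1/200)^2 = 0.13267 m^2
A2 = pi*(21.9/200)^2 = 0.037668 m^2
V = (0.13267+0.037668)/2*7.2 = 0.6132 m^3

0.6132


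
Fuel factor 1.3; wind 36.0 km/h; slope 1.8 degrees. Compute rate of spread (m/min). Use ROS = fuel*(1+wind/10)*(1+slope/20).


Formula: ROS = fuel * (1 + wind/10) * (1 + slope/20)
Wind factor = 1 + 36.0/10 = 4.6
Slope factor = 1 + 1.8/20 = 1.09
ROS = 1.3 * 4.6 * 1.09 = 6.52 m/min

6.52


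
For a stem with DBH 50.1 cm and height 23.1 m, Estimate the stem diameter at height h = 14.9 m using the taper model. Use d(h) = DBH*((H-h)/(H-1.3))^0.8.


Taper: d(h) = DBH * ((H - h) / (H - 1.3))^0.8
Numerator = H - h = 23.1 - 14.9 = 8.2 m
Denominator = H - 1.3 = 23.1 - 1.3 = 21.8 m
Ratio = 8.2 / 21.8 = 0.37615
d = 50.1 * 0.37615^0.8 = 22.9 cm

22.9


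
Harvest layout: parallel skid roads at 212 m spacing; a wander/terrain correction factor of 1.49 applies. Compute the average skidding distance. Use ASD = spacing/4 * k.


Formula: ASD = (spacing / 4) * correction
Uncorrected distance = spacing / 4 = 212 / 4 = 53 m
ASD = 53 * 1.49 = 79 m

79


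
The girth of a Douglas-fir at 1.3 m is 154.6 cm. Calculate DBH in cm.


Formula: DBH = C / pi
DBH = 154.6 / pi
pi = 3.14159...
DBH = 49.2 cm

49.2


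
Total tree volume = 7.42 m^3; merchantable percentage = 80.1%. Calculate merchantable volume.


Formula: MV = V_total * (merchantable_pct / 100)
Merchantable fraction = 80.1% / 100 = 0.801
MV = 7.42 m^3 * 0.801 = 5.943 m^3

5.943


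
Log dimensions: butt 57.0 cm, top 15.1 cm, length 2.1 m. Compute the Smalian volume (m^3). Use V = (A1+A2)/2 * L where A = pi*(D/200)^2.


Smalian: V = (A1 + A2)/2 * L,  A = pi*(D/200)^2
A1 = pi*(57.0/200)^2 = 0.255176 m^2
A2 = pi*(15.1/200)^2 = 0.017908 m^2
V = (0.255176+0.017908)/2*2.1 = 0.2867 m^3

0.2867


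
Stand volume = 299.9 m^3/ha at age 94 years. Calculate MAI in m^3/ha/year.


Formula: MAI = Total Volume / Stand Age
MAI = 299.9 m^3/ha / 94 years
MAI = 3.19 m^3/ha/year

3.19


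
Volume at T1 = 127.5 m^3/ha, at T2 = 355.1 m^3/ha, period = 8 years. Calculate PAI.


Formula: PAI = (V_T2 - V_T1) / (T2 - T1)
Volume increment = 355.1 - 127.5 = 227.6 m^3/ha
PAI = 227.6 / 8 = 28.45 m^3/ha/year

28.45


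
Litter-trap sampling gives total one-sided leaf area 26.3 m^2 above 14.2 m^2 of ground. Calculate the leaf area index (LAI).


Formula: LAI = total leaf area / ground area  (dimensionless)
LAI = 26.3 m^2 / 14.2 m^2
LAI = 1.85

1.85


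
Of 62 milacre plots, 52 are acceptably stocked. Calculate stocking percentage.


Formula: Stocking % = stocked plots / total plots * 100
Stocking = 52 / 62 * 100
Stocking = 0.8387 * 100 = 83.9%

83.9


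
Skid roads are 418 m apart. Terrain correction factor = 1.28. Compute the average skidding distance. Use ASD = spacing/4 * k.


Formula: ASD = (spacing / 4) * correction
Uncorrected distance = spacing / 4 = 418 / 4 = 104.5 m
ASD = 104.5 * 1.28 = 134 m

134


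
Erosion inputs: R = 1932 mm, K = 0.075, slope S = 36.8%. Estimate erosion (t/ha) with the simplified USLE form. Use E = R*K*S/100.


Formula: E = R * K * S / 100  (simplified USLE)
R * K = 1932 * 0.075 = 144.9
E = 144.9 * 36.8 / 100 = 53.32 t/ha

53.32


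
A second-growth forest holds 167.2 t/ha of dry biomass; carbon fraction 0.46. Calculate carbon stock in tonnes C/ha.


Formula: Carbon Stock = Biomass * Carbon Fraction
C = 167.2 t/ha * 0.46
C = 76.9 t C/ha

76.9


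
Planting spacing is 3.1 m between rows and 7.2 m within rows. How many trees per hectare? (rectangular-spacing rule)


Formula: TPH = 10000 m^2/ha / (spacing_x * spacing_y)
Area per tree = 3.1 m * 7.2 m = 22.32 m^2
TPH = 10000 / 22.32 = 448 trees/ha

448


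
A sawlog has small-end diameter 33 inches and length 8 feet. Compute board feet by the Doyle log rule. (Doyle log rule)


Doyle: BF = (D - 4)^2 * L / 16
Adjusted diameter = 33 - 4 = 29 in
(D-4)^2 = 29^2 = 841
BF = 841 * 8 / 16 = 421 BF

421


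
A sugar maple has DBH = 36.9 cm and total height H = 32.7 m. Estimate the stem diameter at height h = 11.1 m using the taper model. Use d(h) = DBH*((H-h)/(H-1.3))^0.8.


Taper: d(h) = DBH * ((H - h) / (H - 1.3))^0.8
Numerator = H - h = 32.7 - 11.1 = 21.6 m
Denominator = H - 1.3 = 32.7 - 1.3 = 31.4 m
Ratio = 21.6 / 31.4 = 0.6879
d = 36.9 * 0.6879^0.8 = 27.4 cm

27.4


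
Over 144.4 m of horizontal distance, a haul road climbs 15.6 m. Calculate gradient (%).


Formula: Gradient = rise / run * 100
Gradient = 15.6 / 144.4 * 100 = 10.8%

10.8


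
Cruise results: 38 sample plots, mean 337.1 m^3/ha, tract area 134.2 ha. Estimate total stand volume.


Formula: Total Volume = Mean Volume per ha * Total Area
Total Volume = 337.1 m^3/ha * 134.2 ha
Total Volume = 45239 m^3

45239


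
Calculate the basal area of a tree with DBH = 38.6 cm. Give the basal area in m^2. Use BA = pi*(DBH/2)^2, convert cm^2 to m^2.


Formula: BA = pi * (DBH/2)^2 / 10000  (cm^2 to m^2)
Radius = DBH/2 = 38.6/2 = 19.3 cm
BA = pi * 19.3^2 / 10000
   = 1170.2118 cm^2 / 10000
   = 0.117 m^2

0.117


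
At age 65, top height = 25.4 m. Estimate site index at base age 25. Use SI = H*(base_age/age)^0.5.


Formula: SI = H_dom * (base_age / age)^0.5
Age ratio = 25 / 65 = 0.38462
sqrt(age_ratio) = 0.62017
SI = 25.4 * 0.62017 = 15.8 m

15.8


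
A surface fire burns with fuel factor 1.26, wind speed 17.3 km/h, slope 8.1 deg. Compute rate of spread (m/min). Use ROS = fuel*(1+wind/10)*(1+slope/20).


Formula: ROS = fuel * (1 + wind/10) * (1 + slope/20)
Wind factor = 1 + 17.3/10 = 2.73
Slope factor = 1 + 8.1/20 = 1.405
ROS = 1.26 * 2.73 * 1.405 = 4.83 m/min

4.83


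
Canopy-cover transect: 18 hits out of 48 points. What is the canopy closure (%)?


Formula: Canopy closure = covered points / total points * 100
Closure = 18 / 48 * 100
Closure = 0.375 * 100 = 37.5%

37.5


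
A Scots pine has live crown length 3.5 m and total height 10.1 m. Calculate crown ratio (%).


Formula: Crown Ratio = (Crown Length / Total Height) * 100
CR = (3.5 m / 10.1 m) * 100
CR = 0.3465 * 100 = 34.7%

34.7


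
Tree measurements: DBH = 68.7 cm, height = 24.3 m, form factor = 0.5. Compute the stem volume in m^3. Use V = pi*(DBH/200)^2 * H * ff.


Formula: V = pi * (DBH/200)^2 * H * ff
Radius = DBH/200 = 68.7/200 = 0.3435 m
Radius^2 = 0.3435^2 = 0.11799225 m^2
V = pi * 0.11799225 * 24.3 * 0.5
V = 4.504 m^3

4.504
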